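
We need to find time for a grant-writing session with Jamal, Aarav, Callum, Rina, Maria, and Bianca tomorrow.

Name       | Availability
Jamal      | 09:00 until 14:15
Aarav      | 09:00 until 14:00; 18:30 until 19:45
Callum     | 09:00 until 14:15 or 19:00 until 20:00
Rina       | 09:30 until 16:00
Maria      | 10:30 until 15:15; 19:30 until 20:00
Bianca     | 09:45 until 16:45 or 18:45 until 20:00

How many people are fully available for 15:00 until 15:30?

2

Rina and Bianca can make the full 15:00-15:30 slot — that's 2.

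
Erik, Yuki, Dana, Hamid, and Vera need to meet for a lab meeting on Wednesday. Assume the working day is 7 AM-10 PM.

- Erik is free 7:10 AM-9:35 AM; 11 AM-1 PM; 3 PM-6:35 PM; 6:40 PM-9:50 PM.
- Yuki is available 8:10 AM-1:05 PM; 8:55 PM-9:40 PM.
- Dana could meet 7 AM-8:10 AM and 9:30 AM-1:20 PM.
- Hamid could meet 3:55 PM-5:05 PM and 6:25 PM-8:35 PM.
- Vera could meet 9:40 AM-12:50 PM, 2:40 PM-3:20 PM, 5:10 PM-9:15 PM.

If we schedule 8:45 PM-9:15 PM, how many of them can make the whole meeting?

2

Erik and Vera can make the full 20:45-21:15 slot — that's 2.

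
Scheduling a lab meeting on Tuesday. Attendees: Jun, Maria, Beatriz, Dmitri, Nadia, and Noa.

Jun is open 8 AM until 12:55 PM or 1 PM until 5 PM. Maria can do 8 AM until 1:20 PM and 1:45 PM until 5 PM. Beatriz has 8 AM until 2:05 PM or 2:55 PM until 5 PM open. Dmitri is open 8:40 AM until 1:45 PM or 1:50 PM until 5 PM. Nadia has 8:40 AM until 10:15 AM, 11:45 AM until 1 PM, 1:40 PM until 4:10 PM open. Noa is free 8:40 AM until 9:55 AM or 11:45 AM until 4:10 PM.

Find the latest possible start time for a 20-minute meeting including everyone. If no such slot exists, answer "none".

Jun ∩ Maria: 08:00-12:55, 13:00-13:20, 13:45-17:00.
Jun ∩ Maria ∩ Beatriz: 08:00-12:55, 13:00-13:20, 13:45-14:05, 14:55-17:00.
Jun ∩ Maria ∩ Beatriz ∩ Dmitri: 08:40-12:55, 13:00-13:20, 13:50-14:05, 14:55-17:00.
Jun ∩ Maria ∩ Beatriz ∩ Dmitri ∩ Nadia: 08:40-10:15, 11:45-12:55, 13:50-14:05, 14:55-16:10.
Jun ∩ Maria ∩ Beatriz ∩ Dmitri ∩ Nadia ∩ Noa: 08:40-09:55, 11:45-12:55, 13:50-14:05, 14:55-16:10.
Those are the intersection windows.
The last common window of at least 20 minutes is 14:55-16:10; a 20-minute meeting can start as late as 15:50 and still end by 16:10.

15:50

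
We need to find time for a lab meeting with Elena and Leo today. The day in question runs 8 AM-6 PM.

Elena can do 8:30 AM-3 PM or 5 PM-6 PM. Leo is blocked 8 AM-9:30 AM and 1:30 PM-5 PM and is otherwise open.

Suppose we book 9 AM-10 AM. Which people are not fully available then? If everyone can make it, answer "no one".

Elena free: 08:30-15:00, 17:00-18:00.
Leo free: 09:30-13:30, 17:00-18:00 (invert busy blocks within the working day).
Elena: free for 09:00-10:00. Leo: not fully free for 09:00-10:00.

Leo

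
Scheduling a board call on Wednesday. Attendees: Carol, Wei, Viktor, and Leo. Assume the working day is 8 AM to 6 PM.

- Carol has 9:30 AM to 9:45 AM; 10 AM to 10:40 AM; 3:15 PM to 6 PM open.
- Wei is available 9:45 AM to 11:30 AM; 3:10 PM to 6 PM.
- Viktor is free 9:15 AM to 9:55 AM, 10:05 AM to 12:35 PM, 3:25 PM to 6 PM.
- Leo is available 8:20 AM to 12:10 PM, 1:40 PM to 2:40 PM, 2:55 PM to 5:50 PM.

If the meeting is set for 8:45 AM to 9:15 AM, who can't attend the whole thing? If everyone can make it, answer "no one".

Carol: not fully free for 08:45-09:15. Wei: not fully free for 08:45-09:15. Viktor: not fully free for 08:45-09:15. Leo: free for 08:45-09:15.

Carol, Viktor, Wei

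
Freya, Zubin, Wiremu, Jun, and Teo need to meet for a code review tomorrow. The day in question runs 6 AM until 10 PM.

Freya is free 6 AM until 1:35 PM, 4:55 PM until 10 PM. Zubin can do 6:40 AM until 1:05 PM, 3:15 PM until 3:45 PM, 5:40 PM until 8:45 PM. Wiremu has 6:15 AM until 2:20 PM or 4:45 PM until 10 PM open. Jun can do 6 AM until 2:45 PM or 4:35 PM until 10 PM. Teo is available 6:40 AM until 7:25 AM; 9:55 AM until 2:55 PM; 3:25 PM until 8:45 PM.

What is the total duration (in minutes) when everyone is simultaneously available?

Freya ∩ Zubin: 06:40-13:05, 17:40-20:45.
Freya ∩ Zubin ∩ Wiremu: 06:40-13:05, 17:40-20:45.
Freya ∩ Zubin ∩ Wiremu ∩ Jun: 06:40-13:05, 17:40-20:45.
Freya ∩ Zubin ∩ Wiremu ∩ Jun ∩ Teo: 06:40-07:25, 09:55-13:05, 17:40-20:45.
Summing the common windows: 45 + 190 + 185 = 420 minutes.

420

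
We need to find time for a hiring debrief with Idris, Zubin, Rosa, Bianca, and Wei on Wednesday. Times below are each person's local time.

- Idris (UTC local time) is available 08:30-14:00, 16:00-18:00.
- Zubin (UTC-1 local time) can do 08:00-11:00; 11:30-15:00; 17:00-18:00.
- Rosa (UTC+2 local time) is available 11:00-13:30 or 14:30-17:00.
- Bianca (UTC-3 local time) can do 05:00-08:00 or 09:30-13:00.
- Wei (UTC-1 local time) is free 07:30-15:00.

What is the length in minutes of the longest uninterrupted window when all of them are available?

Idris in UTC: 08:30-14:00, 16:00-18:00.
Zubin in UTC: 09:00-12:00, 12:30-16:00, 18:00-19:00 (add 1h to convert from UTC-1).
Rosa in UTC: 09:00-11:30, 12:30-15:00 (subtract 2h to convert from UTC+2).
Bianca in UTC: 08:00-11:00, 12:30-16:00 (add 3h to convert from UTC-3).
Wei in UTC: 08:30-16:00 (add 1h to convert from UTC-1).
Idris ∩ Zubin: 09:00-12:00, 12:30-14:00.
Idris ∩ Zubin ∩ Rosa: 09:00-11:30, 12:30-14:00.
Idris ∩ Zubin ∩ Rosa ∩ Bianca: 09:00-11:00, 12:30-14:00.
Idris ∩ Zubin ∩ Rosa ∩ Bianca ∩ Wei: 09:00-11:00, 12:30-14:00.
The longest is 09:00-11:00 at 120 minutes.

120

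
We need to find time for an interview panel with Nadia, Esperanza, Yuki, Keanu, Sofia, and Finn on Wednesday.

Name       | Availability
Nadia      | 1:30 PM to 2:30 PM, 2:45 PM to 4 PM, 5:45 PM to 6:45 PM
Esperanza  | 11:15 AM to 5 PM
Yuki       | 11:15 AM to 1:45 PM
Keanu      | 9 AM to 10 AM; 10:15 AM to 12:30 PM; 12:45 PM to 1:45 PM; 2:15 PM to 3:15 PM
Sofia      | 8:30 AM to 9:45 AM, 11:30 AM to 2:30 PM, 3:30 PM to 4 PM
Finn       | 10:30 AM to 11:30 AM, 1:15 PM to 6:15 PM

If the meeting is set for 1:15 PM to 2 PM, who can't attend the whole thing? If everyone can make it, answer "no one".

Keanu, Nadia, Yuki

Nadia: not fully free for 13:15-14:00. Esperanza: free for 13:15-14:00. Yuki: not fully free for 13:15-14:00. Keanu: not fully free for 13:15-14:00. Sofia: free for 13:15-14:00. Finn: free for 13:15-14:00.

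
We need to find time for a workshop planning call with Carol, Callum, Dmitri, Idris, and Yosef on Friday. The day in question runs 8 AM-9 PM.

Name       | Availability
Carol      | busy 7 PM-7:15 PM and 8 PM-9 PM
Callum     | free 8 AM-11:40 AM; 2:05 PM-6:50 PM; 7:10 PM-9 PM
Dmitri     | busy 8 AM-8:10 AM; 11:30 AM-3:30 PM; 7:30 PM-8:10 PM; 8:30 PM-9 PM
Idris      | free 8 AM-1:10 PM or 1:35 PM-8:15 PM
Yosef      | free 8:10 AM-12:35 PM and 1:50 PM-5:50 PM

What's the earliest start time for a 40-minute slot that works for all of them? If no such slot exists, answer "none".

Carol free: 08:00-19:00, 19:15-20:00 (invert busy blocks within the working day).
Callum free: 08:00-11:40, 14:05-18:50, 19:10-21:00.
Dmitri free: 08:10-11:30, 15:30-19:30, 20:10-20:30 (invert busy blocks within the working day).
Idris free: 08:00-13:10, 13:35-20:15.
Yosef free: 08:10-12:35, 13:50-17:50.
Carol ∩ Callum: 08:00-11:40, 14:05-18:50, 19:15-20:00.
Carol ∩ Callum ∩ Dmitri: 08:10-11:30, 15:30-18:50, 19:15-19:30.
Carol ∩ Callum ∩ Dmitri ∩ Idris: 08:10-11:30, 15:30-18:50, 19:15-19:30.
Carol ∩ Callum ∩ Dmitri ∩ Idris ∩ Yosef: 08:10-11:30, 15:30-17:50.
The first common window of at least 40 minutes is 08:10-11:30, so the earliest start is 08:10.

08:10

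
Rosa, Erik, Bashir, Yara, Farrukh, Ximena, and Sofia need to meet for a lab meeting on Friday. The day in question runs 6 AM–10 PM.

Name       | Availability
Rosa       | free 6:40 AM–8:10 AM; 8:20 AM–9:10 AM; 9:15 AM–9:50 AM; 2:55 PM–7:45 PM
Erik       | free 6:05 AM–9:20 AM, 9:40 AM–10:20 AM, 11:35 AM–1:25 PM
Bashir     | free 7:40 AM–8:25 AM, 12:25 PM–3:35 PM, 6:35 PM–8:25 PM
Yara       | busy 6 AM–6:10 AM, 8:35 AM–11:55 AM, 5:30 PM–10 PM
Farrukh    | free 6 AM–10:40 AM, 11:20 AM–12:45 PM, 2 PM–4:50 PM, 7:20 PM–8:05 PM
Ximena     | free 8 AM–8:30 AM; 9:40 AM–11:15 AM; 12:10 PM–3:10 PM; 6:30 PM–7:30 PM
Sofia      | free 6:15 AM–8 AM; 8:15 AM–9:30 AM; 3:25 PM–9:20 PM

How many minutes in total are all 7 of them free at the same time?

Rosa free: 06:40-08:10, 08:20-09:10, 09:15-09:50, 14:55-19:45.
Erik free: 06:05-09:20, 09:40-10:20, 11:35-13:25.
Bashir free: 07:40-08:25, 12:25-15:35, 18:35-20:25.
Yara free: 06:10-08:35, 11:55-17:30 (invert busy blocks within the working day).
Farrukh free: 06:00-10:40, 11:20-12:45, 14:00-16:50, 19:20-20:05.
Ximena free: 08:00-08:30, 09:40-11:15, 12:10-15:10, 18:30-19:30.
Sofia free: 06:15-08:00, 08:15-09:30, 15:25-21:20.
Rosa ∩ Erik: 06:40-08:10, 08:20-09:10, 09:15-09:20, 09:40-09:50.
Rosa ∩ Erik ∩ Bashir: 07:40-08:10, 08:20-08:25.
Rosa ∩ Erik ∩ Bashir ∩ Yara: 07:40-08:10, 08:20-08:25.
Rosa ∩ Erik ∩ Bashir ∩ Yara ∩ Farrukh: 07:40-08:10, 08:20-08:25.
Rosa ∩ Erik ∩ Bashir ∩ Yara ∩ Farrukh ∩ Ximena: 08:00-08:10, 08:20-08:25.
Rosa ∩ Erik ∩ Bashir ∩ Yara ∩ Farrukh ∩ Ximena ∩ Sofia: 08:20-08:25.
So the common availability across everyone is 08:20-08:25.
That's a single block of 5 minutes.

5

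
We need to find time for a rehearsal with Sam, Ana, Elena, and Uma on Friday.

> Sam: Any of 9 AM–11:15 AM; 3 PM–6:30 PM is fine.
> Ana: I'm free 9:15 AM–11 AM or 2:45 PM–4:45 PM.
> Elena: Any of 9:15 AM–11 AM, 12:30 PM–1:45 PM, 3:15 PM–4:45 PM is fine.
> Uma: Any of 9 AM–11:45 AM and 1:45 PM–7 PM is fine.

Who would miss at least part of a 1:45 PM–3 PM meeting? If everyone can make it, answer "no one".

Ana, Elena, Sam

Sam: not fully free for 13:45-15:00. Ana: not fully free for 13:45-15:00. Elena: not fully free for 13:45-15:00. Uma: free for 13:45-15:00.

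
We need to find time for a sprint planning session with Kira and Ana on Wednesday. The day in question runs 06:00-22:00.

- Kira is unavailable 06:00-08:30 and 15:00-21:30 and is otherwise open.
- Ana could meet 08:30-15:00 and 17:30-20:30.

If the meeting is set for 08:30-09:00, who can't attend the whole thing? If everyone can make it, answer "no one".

Kira free: 08:30-15:00, 21:30-22:00 (invert busy blocks within the working day).
Ana free: 08:30-15:00, 17:30-20:30.
Kira: free for 08:30-09:00. Ana: free for 08:30-09:00.

no one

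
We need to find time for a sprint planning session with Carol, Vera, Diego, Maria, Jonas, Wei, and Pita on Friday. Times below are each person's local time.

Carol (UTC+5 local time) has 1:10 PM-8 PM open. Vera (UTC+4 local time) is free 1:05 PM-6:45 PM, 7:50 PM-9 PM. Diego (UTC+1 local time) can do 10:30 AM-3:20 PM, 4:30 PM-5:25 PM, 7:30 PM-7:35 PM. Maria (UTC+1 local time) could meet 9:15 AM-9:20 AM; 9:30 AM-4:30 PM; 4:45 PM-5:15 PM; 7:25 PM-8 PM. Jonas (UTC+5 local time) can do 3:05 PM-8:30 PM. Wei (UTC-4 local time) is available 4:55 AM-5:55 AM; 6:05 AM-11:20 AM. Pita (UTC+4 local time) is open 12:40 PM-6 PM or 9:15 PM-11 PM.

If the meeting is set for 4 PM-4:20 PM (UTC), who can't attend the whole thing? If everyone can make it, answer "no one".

Carol, Jonas, Maria, Pita, Wei

Carol in UTC: 08:10-15:00 (subtract 5h to convert from UTC+5).
Vera in UTC: 09:05-14:45, 15:50-17:00 (subtract 4h to convert from UTC+4).
Diego in UTC: 09:30-14:20, 15:30-16:25, 18:30-18:35 (subtract 1h to convert from UTC+1).
Maria in UTC: 08:15-08:20, 08:30-15:30, 15:45-16:15, 18:25-19:00 (subtract 1h to convert from UTC+1).
Jonas in UTC: 10:05-15:30 (subtract 5h to convert from UTC+5).
Wei in UTC: 08:55-09:55, 10:05-15:20 (add 4h to convert from UTC-4).
Pita in UTC: 08:40-14:00, 17:15-19:00 (subtract 4h to convert from UTC+4).
Carol: not fully free for 16:00-16:20. Vera: free for 16:00-16:20. Diego: free for 16:00-16:20. Maria: not fully free for 16:00-16:20. Jonas: not fully free for 16:00-16:20. Wei: not fully free for 16:00-16:20. Pita: not fully free for 16:00-16:20.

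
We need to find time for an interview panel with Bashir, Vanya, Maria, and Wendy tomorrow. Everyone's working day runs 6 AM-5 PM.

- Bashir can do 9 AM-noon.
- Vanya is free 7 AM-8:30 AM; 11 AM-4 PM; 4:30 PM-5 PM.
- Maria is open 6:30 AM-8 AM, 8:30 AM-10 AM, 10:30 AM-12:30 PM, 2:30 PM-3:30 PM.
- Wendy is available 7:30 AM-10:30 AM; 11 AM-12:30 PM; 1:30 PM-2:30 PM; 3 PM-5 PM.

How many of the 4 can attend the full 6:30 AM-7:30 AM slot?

1

Maria can make the full 06:30-07:30 slot — that's 1.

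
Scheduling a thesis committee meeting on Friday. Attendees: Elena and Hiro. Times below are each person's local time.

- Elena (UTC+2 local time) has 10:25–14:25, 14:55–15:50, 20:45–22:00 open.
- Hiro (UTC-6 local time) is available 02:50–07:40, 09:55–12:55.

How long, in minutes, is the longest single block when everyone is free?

215

Elena in UTC: 08:25-12:25, 12:55-13:50, 18:45-20:00 (subtract 2h to convert from UTC+2).
Hiro in UTC: 08:50-13:40, 15:55-18:55 (add 6h to convert from UTC-6).
Elena ∩ Hiro: 08:50-12:25, 12:55-13:40, 18:45-18:55.
The longest is 08:50-12:25 at 215 minutes.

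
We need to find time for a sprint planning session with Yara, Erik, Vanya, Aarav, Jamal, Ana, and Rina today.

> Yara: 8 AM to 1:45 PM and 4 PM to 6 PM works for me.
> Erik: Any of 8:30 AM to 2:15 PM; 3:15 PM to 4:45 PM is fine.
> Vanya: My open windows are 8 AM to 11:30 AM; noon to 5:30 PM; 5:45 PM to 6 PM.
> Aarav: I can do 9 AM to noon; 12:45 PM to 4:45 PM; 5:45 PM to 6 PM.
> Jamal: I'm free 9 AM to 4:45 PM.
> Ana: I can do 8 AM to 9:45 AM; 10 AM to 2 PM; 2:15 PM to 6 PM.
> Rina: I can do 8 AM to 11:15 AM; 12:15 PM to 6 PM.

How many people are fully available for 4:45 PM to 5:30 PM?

Yara, Vanya, Ana, and Rina can make the full 16:45-17:30 slot — that's 4.

4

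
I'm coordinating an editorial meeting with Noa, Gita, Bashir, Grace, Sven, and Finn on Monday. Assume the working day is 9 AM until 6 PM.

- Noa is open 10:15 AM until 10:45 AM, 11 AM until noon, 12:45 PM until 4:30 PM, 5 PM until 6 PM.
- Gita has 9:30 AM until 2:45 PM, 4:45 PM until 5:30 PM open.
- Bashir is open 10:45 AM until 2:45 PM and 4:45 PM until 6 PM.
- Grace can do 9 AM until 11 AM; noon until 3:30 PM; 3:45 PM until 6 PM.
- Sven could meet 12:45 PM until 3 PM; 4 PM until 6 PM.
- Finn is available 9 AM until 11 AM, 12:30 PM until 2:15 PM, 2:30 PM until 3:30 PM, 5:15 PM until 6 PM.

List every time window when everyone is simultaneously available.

Noa ∩ Gita: 10:15-10:45, 11:00-12:00, 12:45-14:45, 17:00-17:30.
Noa ∩ Gita ∩ Bashir: 11:00-12:00, 12:45-14:45, 17:00-17:30.
Noa ∩ Gita ∩ Bashir ∩ Grace: 12:45-14:45, 17:00-17:30.
Noa ∩ Gita ∩ Bashir ∩ Grace ∩ Sven: 12:45-14:45, 17:00-17:30.
Noa ∩ Gita ∩ Bashir ∩ Grace ∩ Sven ∩ Finn: 12:45-14:15, 14:30-14:45, 17:15-17:30.

12:45-14:15, 14:30-14:45, 17:15-17:30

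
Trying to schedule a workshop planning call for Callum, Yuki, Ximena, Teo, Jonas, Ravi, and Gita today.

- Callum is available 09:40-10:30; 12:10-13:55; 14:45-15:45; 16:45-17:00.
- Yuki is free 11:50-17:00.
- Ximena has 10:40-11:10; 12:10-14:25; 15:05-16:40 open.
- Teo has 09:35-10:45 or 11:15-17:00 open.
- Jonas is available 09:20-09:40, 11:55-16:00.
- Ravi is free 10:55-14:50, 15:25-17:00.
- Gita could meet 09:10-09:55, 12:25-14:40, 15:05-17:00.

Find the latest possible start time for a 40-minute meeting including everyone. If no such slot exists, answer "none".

13:15

Callum ∩ Yuki: 12:10-13:55, 14:45-15:45, 16:45-17:00.
Callum ∩ Yuki ∩ Ximena: 12:10-13:55, 15:05-15:45.
Callum ∩ Yuki ∩ Ximena ∩ Teo: 12:10-13:55, 15:05-15:45.
Callum ∩ Yuki ∩ Ximena ∩ Teo ∩ Jonas: 12:10-13:55, 15:05-15:45.
Callum ∩ Yuki ∩ Ximena ∩ Teo ∩ Jonas ∩ Ravi: 12:10-13:55, 15:25-15:45.
Callum ∩ Yuki ∩ Ximena ∩ Teo ∩ Jonas ∩ Ravi ∩ Gita: 12:25-13:55, 15:25-15:45.
The last common window of at least 40 minutes is 12:25-13:55; a 40-minute meeting can start as late as 13:15 and still end by 13:55.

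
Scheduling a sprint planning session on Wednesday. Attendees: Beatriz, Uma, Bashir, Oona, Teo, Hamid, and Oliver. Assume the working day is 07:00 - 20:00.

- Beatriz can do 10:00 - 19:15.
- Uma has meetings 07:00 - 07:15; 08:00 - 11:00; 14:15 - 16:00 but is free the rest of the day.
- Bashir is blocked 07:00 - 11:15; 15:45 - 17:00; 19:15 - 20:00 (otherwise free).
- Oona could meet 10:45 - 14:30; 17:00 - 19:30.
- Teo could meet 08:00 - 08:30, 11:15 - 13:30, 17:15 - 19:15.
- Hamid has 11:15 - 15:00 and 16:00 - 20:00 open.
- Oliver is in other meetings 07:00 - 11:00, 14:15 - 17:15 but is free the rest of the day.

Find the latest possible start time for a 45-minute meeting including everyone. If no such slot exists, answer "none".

18:30

Beatriz free: 10:00-19:15.
Uma free: 07:15-08:00, 11:00-14:15, 16:00-20:00 (invert busy blocks within the working day).
Bashir free: 11:15-15:45, 17:00-19:15 (invert busy blocks within the working day).
Oona free: 10:45-14:30, 17:00-19:30.
Teo free: 08:00-08:30, 11:15-13:30, 17:15-19:15.
Hamid free: 11:15-15:00, 16:00-20:00.
Oliver free: 11:00-14:15, 17:15-20:00 (invert busy blocks within the working day).
Beatriz ∩ Uma: 11:00-14:15, 16:00-19:15.
Beatriz ∩ Uma ∩ Bashir: 11:15-14:15, 17:00-19:15.
Beatriz ∩ Uma ∩ Bashir ∩ Oona: 11:15-14:15, 17:00-19:15.
Beatriz ∩ Uma ∩ Bashir ∩ Oona ∩ Teo: 11:15-13:30, 17:15-19:15.
Beatriz ∩ Uma ∩ Bashir ∩ Oona ∩ Teo ∩ Hamid: 11:15-13:30, 17:15-19:15.
Beatriz ∩ Uma ∩ Bashir ∩ Oona ∩ Teo ∩ Hamid ∩ Oliver: 11:15-13:30, 17:15-19:15.
The last common window of at least 45 minutes is 17:15-19:15; a 45-minute meeting can start as late as 18:30 and still end by 19:15.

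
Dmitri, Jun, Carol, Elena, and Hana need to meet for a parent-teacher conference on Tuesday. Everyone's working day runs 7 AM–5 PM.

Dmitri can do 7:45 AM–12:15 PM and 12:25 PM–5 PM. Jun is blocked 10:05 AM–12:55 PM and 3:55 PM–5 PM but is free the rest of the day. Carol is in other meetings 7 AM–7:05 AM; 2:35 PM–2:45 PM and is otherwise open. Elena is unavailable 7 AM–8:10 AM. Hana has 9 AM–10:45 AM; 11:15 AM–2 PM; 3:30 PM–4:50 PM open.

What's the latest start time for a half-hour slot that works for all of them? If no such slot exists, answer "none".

13:30

Dmitri free: 07:45-12:15, 12:25-17:00.
Jun free: 07:00-10:05, 12:55-15:55 (invert busy blocks within the working day).
Carol free: 07:05-14:35, 14:45-17:00 (invert busy blocks within the working day).
Elena free: 08:10-17:00 (invert busy blocks within the working day).
Hana free: 09:00-10:45, 11:15-14:00, 15:30-16:50.
Dmitri ∩ Jun: 07:45-10:05, 12:55-15:55.
Dmitri ∩ Jun ∩ Carol: 07:45-10:05, 12:55-14:35, 14:45-15:55.
Dmitri ∩ Jun ∩ Carol ∩ Elena: 08:10-10:05, 12:55-14:35, 14:45-15:55.
Dmitri ∩ Jun ∩ Carol ∩ Elena ∩ Hana: 09:00-10:05, 12:55-14:00, 15:30-15:55.
Those are the intersection windows.
The last common window of at least 30 minutes is 12:55-14:00; a 30-minute meeting can start as late as 13:30 and still end by 14:00.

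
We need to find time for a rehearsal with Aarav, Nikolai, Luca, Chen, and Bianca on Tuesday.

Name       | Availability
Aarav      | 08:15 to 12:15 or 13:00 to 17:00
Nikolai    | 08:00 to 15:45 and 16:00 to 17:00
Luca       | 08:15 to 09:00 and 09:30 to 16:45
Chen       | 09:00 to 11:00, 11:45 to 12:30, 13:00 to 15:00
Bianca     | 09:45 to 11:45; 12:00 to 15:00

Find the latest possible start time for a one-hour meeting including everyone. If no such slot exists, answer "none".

14:00

Aarav ∩ Nikolai: 08:15-12:15, 13:00-15:45, 16:00-17:00.
Aarav ∩ Nikolai ∩ Luca: 08:15-09:00, 09:30-12:15, 13:00-15:45, 16:00-16:45.
Aarav ∩ Nikolai ∩ Luca ∩ Chen: 09:30-11:00, 11:45-12:15, 13:00-15:00.
Aarav ∩ Nikolai ∩ Luca ∩ Chen ∩ Bianca: 09:45-11:00, 12:00-12:15, 13:00-15:00.
The last common window of at least 60 minutes is 13:00-15:00; a 60-minute meeting can start as late as 14:00 and still end by 15:00.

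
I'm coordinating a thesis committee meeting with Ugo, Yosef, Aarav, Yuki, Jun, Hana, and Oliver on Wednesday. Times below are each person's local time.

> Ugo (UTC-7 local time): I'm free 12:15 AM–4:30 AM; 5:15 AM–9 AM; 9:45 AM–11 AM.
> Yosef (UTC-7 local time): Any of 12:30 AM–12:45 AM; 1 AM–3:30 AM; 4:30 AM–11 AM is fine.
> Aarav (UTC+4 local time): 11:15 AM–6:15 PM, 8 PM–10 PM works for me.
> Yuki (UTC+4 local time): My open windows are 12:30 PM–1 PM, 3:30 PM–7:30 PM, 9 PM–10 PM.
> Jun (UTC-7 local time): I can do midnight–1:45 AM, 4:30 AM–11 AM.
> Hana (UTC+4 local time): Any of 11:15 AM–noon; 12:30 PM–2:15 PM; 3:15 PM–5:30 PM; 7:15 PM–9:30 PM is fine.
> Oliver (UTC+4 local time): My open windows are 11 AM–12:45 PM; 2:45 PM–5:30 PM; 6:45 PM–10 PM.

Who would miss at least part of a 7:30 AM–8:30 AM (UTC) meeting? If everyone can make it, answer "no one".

Ugo in UTC: 07:15-11:30, 12:15-16:00, 16:45-18:00 (add 7h to convert from UTC-7).
Yosef in UTC: 07:30-07:45, 08:00-10:30, 11:30-18:00 (add 7h to convert from UTC-7).
Aarav in UTC: 07:15-14:15, 16:00-18:00 (subtract 4h to convert from UTC+4).
Yuki in UTC: 08:30-09:00, 11:30-15:30, 17:00-18:00 (subtract 4h to convert from UTC+4).
Jun in UTC: 07:00-08:45, 11:30-18:00 (add 7h to convert from UTC-7).
Hana in UTC: 07:15-08:00, 08:30-10:15, 11:15-13:30, 15:15-17:30 (subtract 4h to convert from UTC+4).
Oliver in UTC: 07:00-08:45, 10:45-13:30, 14:45-18:00 (subtract 4h to convert from UTC+4).
Ugo: free for 07:30-08:30. Yosef: not fully free for 07:30-08:30. Aarav: free for 07:30-08:30. Yuki: not fully free for 07:30-08:30. Jun: free for 07:30-08:30. Hana: not fully free for 07:30-08:30. Oliver: free for 07:30-08:30.

Hana, Yosef, Yuki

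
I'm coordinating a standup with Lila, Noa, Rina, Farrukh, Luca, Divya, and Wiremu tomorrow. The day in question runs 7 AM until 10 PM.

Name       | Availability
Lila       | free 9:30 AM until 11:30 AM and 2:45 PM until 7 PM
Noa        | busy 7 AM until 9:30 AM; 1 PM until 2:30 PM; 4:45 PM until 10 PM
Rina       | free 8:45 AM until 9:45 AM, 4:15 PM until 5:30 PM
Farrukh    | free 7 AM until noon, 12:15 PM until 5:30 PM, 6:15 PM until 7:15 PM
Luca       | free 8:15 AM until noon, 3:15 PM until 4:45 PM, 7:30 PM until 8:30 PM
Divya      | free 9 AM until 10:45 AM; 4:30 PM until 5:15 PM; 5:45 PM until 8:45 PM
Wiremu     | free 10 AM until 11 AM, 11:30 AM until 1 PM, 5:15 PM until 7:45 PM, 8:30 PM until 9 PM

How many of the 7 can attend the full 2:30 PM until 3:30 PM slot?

2

Lila free: 09:30-11:30, 14:45-19:00.
Noa free: 09:30-13:00, 14:30-16:45 (invert busy blocks within the working day).
Rina free: 08:45-09:45, 16:15-17:30.
Farrukh free: 07:00-12:00, 12:15-17:30, 18:15-19:15.
Luca free: 08:15-12:00, 15:15-16:45, 19:30-20:30.
Divya free: 09:00-10:45, 16:30-17:15, 17:45-20:45.
Wiremu free: 10:00-11:00, 11:30-13:00, 17:15-19:45, 20:30-21:00.
Noa and Farrukh can make the full 14:30-15:30 slot — that's 2.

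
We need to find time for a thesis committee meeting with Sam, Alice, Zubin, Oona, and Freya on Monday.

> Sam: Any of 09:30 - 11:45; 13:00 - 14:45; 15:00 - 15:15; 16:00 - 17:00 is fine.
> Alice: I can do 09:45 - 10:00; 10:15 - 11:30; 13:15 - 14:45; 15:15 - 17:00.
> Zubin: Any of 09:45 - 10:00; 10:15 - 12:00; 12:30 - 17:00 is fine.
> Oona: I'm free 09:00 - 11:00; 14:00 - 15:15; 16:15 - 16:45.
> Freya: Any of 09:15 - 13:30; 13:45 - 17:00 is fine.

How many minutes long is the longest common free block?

Sam ∩ Alice: 09:45-10:00, 10:15-11:30, 13:15-14:45, 16:00-17:00.
Sam ∩ Alice ∩ Zubin: 09:45-10:00, 10:15-11:30, 13:15-14:45, 16:00-17:00.
Sam ∩ Alice ∩ Zubin ∩ Oona: 09:45-10:00, 10:15-11:00, 14:00-14:45, 16:15-16:45.
Sam ∩ Alice ∩ Zubin ∩ Oona ∩ Freya: 09:45-10:00, 10:15-11:00, 14:00-14:45, 16:15-16:45.
So the common availability across everyone is 09:45-10:00, 10:15-11:00, 14:00-14:45, 16:15-16:45.
The longest is 10:15-11:00 at 45 minutes.

45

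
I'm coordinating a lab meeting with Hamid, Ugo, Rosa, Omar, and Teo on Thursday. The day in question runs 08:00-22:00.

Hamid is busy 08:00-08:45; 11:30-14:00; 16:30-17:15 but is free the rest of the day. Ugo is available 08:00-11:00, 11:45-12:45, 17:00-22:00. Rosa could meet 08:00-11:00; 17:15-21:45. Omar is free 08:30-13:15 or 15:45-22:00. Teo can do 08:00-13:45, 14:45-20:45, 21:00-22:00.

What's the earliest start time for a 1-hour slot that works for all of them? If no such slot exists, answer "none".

Hamid free: 08:45-11:30, 14:00-16:30, 17:15-22:00 (invert busy blocks within the working day).
Ugo free: 08:00-11:00, 11:45-12:45, 17:00-22:00.
Rosa free: 08:00-11:00, 17:15-21:45.
Omar free: 08:30-13:15, 15:45-22:00.
Teo free: 08:00-13:45, 14:45-20:45, 21:00-22:00.
Hamid ∩ Ugo: 08:45-11:00, 17:15-22:00.
Hamid ∩ Ugo ∩ Rosa: 08:45-11:00, 17:15-21:45.
Hamid ∩ Ugo ∩ Rosa ∩ Omar: 08:45-11:00, 17:15-21:45.
Hamid ∩ Ugo ∩ Rosa ∩ Omar ∩ Teo: 08:45-11:00, 17:15-20:45, 21:00-21:45.
So the common availability across everyone is 08:45-11:00, 17:15-20:45, 21:00-21:45.
The first common window of at least 60 minutes is 08:45-11:00, so the earliest start is 08:45.

08:45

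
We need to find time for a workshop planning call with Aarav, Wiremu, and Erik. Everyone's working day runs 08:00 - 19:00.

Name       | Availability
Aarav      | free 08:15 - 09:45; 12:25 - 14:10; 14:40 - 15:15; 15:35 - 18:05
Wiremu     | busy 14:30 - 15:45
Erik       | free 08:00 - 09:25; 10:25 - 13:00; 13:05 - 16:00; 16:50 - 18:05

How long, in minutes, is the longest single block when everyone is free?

Aarav free: 08:15-09:45, 12:25-14:10, 14:40-15:15, 15:35-18:05.
Wiremu free: 08:00-14:30, 15:45-19:00 (invert busy blocks within the working day).
Erik free: 08:00-09:25, 10:25-13:00, 13:05-16:00, 16:50-18:05.
Aarav ∩ Wiremu: 08:15-09:45, 12:25-14:10, 15:45-18:05.
Aarav ∩ Wiremu ∩ Erik: 08:15-09:25, 12:25-13:00, 13:05-14:10, 15:45-16:00, 16:50-18:05.
The longest is 16:50-18:05 at 75 minutes.

75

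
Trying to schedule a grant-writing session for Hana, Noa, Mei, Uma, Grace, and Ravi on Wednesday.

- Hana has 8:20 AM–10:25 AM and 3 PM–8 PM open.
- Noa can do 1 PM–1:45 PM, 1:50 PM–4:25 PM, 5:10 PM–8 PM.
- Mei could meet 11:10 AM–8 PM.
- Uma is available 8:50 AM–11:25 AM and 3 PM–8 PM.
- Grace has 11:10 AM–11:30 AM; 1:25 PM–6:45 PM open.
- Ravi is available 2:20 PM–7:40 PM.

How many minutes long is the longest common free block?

Hana ∩ Noa: 15:00-16:25, 17:10-20:00.
Hana ∩ Noa ∩ Mei: 15:00-16:25, 17:10-20:00.
Hana ∩ Noa ∩ Mei ∩ Uma: 15:00-16:25, 17:10-20:00.
Hana ∩ Noa ∩ Mei ∩ Uma ∩ Grace: 15:00-16:25, 17:10-18:45.
Hana ∩ Noa ∩ Mei ∩ Uma ∩ Grace ∩ Ravi: 15:00-16:25, 17:10-18:45.
The longest is 17:10-18:45 at 95 minutes.

95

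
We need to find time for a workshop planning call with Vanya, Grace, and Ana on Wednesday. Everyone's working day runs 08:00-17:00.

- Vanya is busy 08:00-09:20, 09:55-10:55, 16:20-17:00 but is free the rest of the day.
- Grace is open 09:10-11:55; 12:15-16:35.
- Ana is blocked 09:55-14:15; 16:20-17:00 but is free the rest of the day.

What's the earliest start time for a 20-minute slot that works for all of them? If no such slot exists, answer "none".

09:20

Vanya free: 09:20-09:55, 10:55-16:20 (invert busy blocks within the working day).
Grace free: 09:10-11:55, 12:15-16:35.
Ana free: 08:00-09:55, 14:15-16:20 (invert busy blocks within the working day).
Vanya ∩ Grace: 09:20-09:55, 10:55-11:55, 12:15-16:20.
Vanya ∩ Grace ∩ Ana: 09:20-09:55, 14:15-16:20.
So the common availability across everyone is 09:20-09:55, 14:15-16:20.
The first common window of at least 20 minutes is 09:20-09:55, so the earliest start is 09:20.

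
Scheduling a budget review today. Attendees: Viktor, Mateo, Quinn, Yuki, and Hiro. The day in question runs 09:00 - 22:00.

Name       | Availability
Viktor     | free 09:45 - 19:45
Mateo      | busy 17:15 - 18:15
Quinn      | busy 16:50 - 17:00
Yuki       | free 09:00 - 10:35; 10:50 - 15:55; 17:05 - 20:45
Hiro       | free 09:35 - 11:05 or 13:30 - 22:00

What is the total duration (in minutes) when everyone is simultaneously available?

Viktor free: 09:45-19:45.
Mateo free: 09:00-17:15, 18:15-22:00 (invert busy blocks within the working day).
Quinn free: 09:00-16:50, 17:00-22:00 (invert busy blocks within the working day).
Yuki free: 09:00-10:35, 10:50-15:55, 17:05-20:45.
Hiro free: 09:35-11:05, 13:30-22:00.
Viktor ∩ Mateo: 09:45-17:15, 18:15-19:45.
Viktor ∩ Mateo ∩ Quinn: 09:45-16:50, 17:00-17:15, 18:15-19:45.
Viktor ∩ Mateo ∩ Quinn ∩ Yuki: 09:45-10:35, 10:50-15:55, 17:05-17:15, 18:15-19:45.
Viktor ∩ Mateo ∩ Quinn ∩ Yuki ∩ Hiro: 09:45-10:35, 10:50-11:05, 13:30-15:55, 17:05-17:15, 18:15-19:45.
Those are the intersection windows.
Summing the common windows: 50 + 15 + 145 + 10 + 90 = 310 minutes.

310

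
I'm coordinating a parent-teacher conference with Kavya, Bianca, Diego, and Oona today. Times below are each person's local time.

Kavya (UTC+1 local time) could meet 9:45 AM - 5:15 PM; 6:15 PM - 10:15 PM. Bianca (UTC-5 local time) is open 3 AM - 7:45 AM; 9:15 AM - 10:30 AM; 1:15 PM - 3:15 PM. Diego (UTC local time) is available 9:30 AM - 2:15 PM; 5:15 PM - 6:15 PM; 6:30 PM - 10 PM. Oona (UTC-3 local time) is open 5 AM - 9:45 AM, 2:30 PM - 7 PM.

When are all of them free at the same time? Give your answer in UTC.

Kavya in UTC: 08:45-16:15, 17:15-21:15 (subtract 1h to convert from UTC+1).
Bianca in UTC: 08:00-12:45, 14:15-15:30, 18:15-20:15 (add 5h to convert from UTC-5).
Diego in UTC: 09:30-14:15, 17:15-18:15, 18:30-22:00.
Oona in UTC: 08:00-12:45, 17:30-22:00 (add 3h to convert from UTC-3).
Kavya ∩ Bianca: 08:45-12:45, 14:15-15:30, 18:15-20:15.
Kavya ∩ Bianca ∩ Diego: 09:30-12:45, 18:30-20:15.
Kavya ∩ Bianca ∩ Diego ∩ Oona: 09:30-12:45, 18:30-20:15.

09:30-12:45, 18:30-20:15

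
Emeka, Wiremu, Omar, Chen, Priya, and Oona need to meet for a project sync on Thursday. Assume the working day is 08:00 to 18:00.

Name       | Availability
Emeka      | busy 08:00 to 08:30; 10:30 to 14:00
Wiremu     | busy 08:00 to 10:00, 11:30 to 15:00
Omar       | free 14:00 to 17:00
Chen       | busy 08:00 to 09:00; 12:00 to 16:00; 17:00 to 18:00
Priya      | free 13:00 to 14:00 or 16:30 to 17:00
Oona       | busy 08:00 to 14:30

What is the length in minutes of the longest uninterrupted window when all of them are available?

30

Emeka free: 08:30-10:30, 14:00-18:00 (invert busy blocks within the working day).
Wiremu free: 10:00-11:30, 15:00-18:00 (invert busy blocks within the working day).
Omar free: 14:00-17:00.
Chen free: 09:00-12:00, 16:00-17:00 (invert busy blocks within the working day).
Priya free: 13:00-14:00, 16:30-17:00.
Oona free: 14:30-18:00 (invert busy blocks within the working day).
Emeka ∩ Wiremu: 10:00-10:30, 15:00-18:00.
Emeka ∩ Wiremu ∩ Omar: 15:00-17:00.
Emeka ∩ Wiremu ∩ Omar ∩ Chen: 16:00-17:00.
Emeka ∩ Wiremu ∩ Omar ∩ Chen ∩ Priya: 16:30-17:00.
Emeka ∩ Wiremu ∩ Omar ∩ Chen ∩ Priya ∩ Oona: 16:30-17:00.
The longest is 16:30-17:00 at 30 minutes.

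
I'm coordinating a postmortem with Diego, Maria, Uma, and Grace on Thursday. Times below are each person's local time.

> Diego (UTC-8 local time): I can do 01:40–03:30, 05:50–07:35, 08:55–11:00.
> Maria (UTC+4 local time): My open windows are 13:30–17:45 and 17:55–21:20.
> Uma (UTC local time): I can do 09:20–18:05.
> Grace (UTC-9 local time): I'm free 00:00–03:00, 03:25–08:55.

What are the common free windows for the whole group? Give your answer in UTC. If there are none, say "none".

Diego in UTC: 09:40-11:30, 13:50-15:35, 16:55-19:00 (add 8h to convert from UTC-8).
Maria in UTC: 09:30-13:45, 13:55-17:20 (subtract 4h to convert from UTC+4).
Uma in UTC: 09:20-18:05.
Grace in UTC: 09:00-12:00, 12:25-17:55 (add 9h to convert from UTC-9).
Diego ∩ Maria: 09:40-11:30, 13:55-15:35, 16:55-17:20.
Diego ∩ Maria ∩ Uma: 09:40-11:30, 13:55-15:35, 16:55-17:20.
Diego ∩ Maria ∩ Uma ∩ Grace: 09:40-11:30, 13:55-15:35, 16:55-17:20.

09:40-11:30, 13:55-15:35, 16:55-17:20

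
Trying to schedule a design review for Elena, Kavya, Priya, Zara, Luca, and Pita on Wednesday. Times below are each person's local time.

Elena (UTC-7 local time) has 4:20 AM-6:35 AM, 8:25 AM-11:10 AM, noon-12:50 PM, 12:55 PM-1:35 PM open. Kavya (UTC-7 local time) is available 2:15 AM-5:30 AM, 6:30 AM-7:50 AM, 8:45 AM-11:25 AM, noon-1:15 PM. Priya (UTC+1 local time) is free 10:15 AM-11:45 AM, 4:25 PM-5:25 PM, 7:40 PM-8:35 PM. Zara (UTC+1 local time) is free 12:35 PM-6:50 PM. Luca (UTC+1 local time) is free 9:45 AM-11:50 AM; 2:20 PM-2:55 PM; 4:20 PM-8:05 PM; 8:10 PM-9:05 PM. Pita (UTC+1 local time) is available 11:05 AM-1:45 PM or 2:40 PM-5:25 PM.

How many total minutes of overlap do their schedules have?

Elena in UTC: 11:20-13:35, 15:25-18:10, 19:00-19:50, 19:55-20:35 (add 7h to convert from UTC-7).
Kavya in UTC: 09:15-12:30, 13:30-14:50, 15:45-18:25, 19:00-20:15 (add 7h to convert from UTC-7).
Priya in UTC: 09:15-10:45, 15:25-16:25, 18:40-19:35 (subtract 1h to convert from UTC+1).
Zara in UTC: 11:35-17:50 (subtract 1h to convert from UTC+1).
Luca in UTC: 08:45-10:50, 13:20-13:55, 15:20-19:05, 19:10-20:05 (subtract 1h to convert from UTC+1).
Pita in UTC: 10:05-12:45, 13:40-16:25 (subtract 1h to convert from UTC+1).
Elena ∩ Kavya: 11:20-12:30, 13:30-13:35, 15:45-18:10, 19:00-19:50, 19:55-20:15.
Elena ∩ Kavya ∩ Priya: 15:45-16:25, 19:00-19:35.
Elena ∩ Kavya ∩ Priya ∩ Zara: 15:45-16:25.
Elena ∩ Kavya ∩ Priya ∩ Zara ∩ Luca: 15:45-16:25.
Elena ∩ Kavya ∩ Priya ∩ Zara ∩ Luca ∩ Pita: 15:45-16:25.
That's a single block of 40 minutes.

40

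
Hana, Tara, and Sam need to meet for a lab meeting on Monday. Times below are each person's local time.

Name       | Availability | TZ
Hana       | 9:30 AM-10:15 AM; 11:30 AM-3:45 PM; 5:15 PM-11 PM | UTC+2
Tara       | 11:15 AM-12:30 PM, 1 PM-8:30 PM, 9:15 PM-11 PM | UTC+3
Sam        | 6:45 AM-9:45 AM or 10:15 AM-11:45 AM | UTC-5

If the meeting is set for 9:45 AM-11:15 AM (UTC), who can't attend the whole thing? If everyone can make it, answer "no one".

Sam, Tara

Hana in UTC: 07:30-08:15, 09:30-13:45, 15:15-21:00 (subtract 2h to convert from UTC+2).
Tara in UTC: 08:15-09:30, 10:00-17:30, 18:15-20:00 (subtract 3h to convert from UTC+3).
Sam in UTC: 11:45-14:45, 15:15-16:45 (add 5h to convert from UTC-5).
Hana: free for 09:45-11:15. Tara: not fully free for 09:45-11:15. Sam: not fully free for 09:45-11:15.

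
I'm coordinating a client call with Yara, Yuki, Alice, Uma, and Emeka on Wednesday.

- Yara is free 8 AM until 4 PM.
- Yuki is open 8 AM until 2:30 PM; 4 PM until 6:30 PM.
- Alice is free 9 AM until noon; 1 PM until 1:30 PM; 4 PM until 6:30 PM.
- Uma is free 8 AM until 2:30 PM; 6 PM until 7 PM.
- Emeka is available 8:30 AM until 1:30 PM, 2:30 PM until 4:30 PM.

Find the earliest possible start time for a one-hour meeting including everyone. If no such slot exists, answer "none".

09:00

Yara ∩ Yuki: 08:00-14:30.
Yara ∩ Yuki ∩ Alice: 09:00-12:00, 13:00-13:30.
Yara ∩ Yuki ∩ Alice ∩ Uma: 09:00-12:00, 13:00-13:30.
Yara ∩ Yuki ∩ Alice ∩ Uma ∩ Emeka: 09:00-12:00, 13:00-13:30.
The first common window of at least 60 minutes is 09:00-12:00, so the earliest start is 09:00.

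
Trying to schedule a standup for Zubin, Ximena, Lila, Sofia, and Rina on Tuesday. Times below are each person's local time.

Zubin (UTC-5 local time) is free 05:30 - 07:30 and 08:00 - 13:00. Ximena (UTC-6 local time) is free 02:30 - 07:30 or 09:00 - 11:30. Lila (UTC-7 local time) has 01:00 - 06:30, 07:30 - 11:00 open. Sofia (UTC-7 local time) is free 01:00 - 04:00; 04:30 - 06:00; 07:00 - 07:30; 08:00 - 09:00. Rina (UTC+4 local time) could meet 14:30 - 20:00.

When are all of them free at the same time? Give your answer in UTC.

10:30-11:00, 11:30-12:30, 15:00-16:00

Zubin in UTC: 10:30-12:30, 13:00-18:00 (add 5h to convert from UTC-5).
Ximena in UTC: 08:30-13:30, 15:00-17:30 (add 6h to convert from UTC-6).
Lila in UTC: 08:00-13:30, 14:30-18:00 (add 7h to convert from UTC-7).
Sofia in UTC: 08:00-11:00, 11:30-13:00, 14:00-14:30, 15:00-16:00 (add 7h to convert from UTC-7).
Rina in UTC: 10:30-16:00 (subtract 4h to convert from UTC+4).
Zubin ∩ Ximena: 10:30-12:30, 13:00-13:30, 15:00-17:30.
Zubin ∩ Ximena ∩ Lila: 10:30-12:30, 13:00-13:30, 15:00-17:30.
Zubin ∩ Ximena ∩ Lila ∩ Sofia: 10:30-11:00, 11:30-12:30, 15:00-16:00.
Zubin ∩ Ximena ∩ Lila ∩ Sofia ∩ Rina: 10:30-11:00, 11:30-12:30, 15:00-16:00.
Those are the intersection windows.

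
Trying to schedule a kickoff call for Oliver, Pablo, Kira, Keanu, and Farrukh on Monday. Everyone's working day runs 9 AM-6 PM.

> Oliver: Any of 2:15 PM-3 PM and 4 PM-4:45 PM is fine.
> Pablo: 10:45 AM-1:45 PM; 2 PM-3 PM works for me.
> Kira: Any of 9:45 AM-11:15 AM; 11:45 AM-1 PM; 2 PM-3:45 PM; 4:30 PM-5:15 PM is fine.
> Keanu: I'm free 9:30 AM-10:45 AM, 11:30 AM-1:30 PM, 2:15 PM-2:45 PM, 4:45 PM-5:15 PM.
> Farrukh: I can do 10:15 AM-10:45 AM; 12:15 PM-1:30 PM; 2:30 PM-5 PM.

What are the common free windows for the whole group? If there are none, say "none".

Oliver ∩ Pablo: 14:15-15:00.
Oliver ∩ Pablo ∩ Kira: 14:15-15:00.
Oliver ∩ Pablo ∩ Kira ∩ Keanu: 14:15-14:45.
Oliver ∩ Pablo ∩ Kira ∩ Keanu ∩ Farrukh: 14:30-14:45.

14:30-14:45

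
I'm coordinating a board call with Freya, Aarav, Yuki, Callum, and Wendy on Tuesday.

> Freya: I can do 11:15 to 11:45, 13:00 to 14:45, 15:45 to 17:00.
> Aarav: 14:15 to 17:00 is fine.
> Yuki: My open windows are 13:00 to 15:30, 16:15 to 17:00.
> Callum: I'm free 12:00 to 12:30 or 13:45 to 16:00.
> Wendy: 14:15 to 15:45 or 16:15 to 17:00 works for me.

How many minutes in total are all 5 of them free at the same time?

30

Freya ∩ Aarav: 14:15-14:45, 15:45-17:00.
Freya ∩ Aarav ∩ Yuki: 14:15-14:45, 16:15-17:00.
Freya ∩ Aarav ∩ Yuki ∩ Callum: 14:15-14:45.
Freya ∩ Aarav ∩ Yuki ∩ Callum ∩ Wendy: 14:15-14:45.
That's a single block of 30 minutes.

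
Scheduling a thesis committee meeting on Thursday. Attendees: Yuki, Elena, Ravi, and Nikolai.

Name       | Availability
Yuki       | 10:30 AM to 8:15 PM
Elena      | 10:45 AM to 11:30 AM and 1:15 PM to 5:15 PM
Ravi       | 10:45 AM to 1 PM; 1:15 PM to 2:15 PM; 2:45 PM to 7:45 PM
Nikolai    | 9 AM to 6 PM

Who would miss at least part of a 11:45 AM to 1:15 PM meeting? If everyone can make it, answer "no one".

Elena, Ravi

Yuki: free for 11:45-13:15. Elena: not fully free for 11:45-13:15. Ravi: not fully free for 11:45-13:15. Nikolai: free for 11:45-13:15.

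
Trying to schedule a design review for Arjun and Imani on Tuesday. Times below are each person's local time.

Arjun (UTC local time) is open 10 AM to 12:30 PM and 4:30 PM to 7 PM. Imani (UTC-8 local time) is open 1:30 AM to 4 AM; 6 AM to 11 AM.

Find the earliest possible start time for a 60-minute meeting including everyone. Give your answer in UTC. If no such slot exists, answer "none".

10:00

Arjun in UTC: 10:00-12:30, 16:30-19:00.
Imani in UTC: 09:30-12:00, 14:00-19:00 (add 8h to convert from UTC-8).
Arjun ∩ Imani: 10:00-12:00, 16:30-19:00.
So the common availability across everyone is 10:00-12:00, 16:30-19:00.
The first common window of at least 60 minutes is 10:00-12:00, so the earliest start is 10:00.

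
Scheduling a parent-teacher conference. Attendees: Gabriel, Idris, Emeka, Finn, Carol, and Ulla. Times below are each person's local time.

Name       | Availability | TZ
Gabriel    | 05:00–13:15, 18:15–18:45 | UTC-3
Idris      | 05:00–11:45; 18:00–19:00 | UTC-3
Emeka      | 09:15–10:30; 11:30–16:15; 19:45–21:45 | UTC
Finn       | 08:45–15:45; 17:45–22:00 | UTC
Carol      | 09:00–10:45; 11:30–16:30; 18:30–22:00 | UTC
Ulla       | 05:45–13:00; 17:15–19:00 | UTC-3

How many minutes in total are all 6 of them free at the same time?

Gabriel in UTC: 08:00-16:15, 21:15-21:45 (add 3h to convert from UTC-3).
Idris in UTC: 08:00-14:45, 21:00-22:00 (add 3h to convert from UTC-3).
Emeka in UTC: 09:15-10:30, 11:30-16:15, 19:45-21:45.
Finn in UTC: 08:45-15:45, 17:45-22:00.
Carol in UTC: 09:00-10:45, 11:30-16:30, 18:30-22:00.
Ulla in UTC: 08:45-16:00, 20:15-22:00 (add 3h to convert from UTC-3).
Gabriel ∩ Idris: 08:00-14:45, 21:15-21:45.
Gabriel ∩ Idris ∩ Emeka: 09:15-10:30, 11:30-14:45, 21:15-21:45.
Gabriel ∩ Idris ∩ Emeka ∩ Finn: 09:15-10:30, 11:30-14:45, 21:15-21:45.
Gabriel ∩ Idris ∩ Emeka ∩ Finn ∩ Carol: 09:15-10:30, 11:30-14:45, 21:15-21:45.
Gabriel ∩ Idris ∩ Emeka ∩ Finn ∩ Carol ∩ Ulla: 09:15-10:30, 11:30-14:45, 21:15-21:45.
Those are the intersection windows.
Summing the common windows: 75 + 195 + 30 = 300 minutes.

300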